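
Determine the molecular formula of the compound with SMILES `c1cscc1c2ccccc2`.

Heavy atoms from the SMILES: 10 C, 1 S.
Implicit hydrogens by atom environment:
  8 × C (aromatic): 1 H each → 8
  2 × C (aromatic): no H
  1 × S (aromatic): no H
  Total hydrogens = 8.
Molecular formula: C10H8S

C10H8S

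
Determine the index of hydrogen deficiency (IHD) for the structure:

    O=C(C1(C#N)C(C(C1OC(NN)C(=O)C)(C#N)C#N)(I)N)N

9

Molecular formula from the SMILES: C11H12IN7O3.
DoU = (2C + 2 + N − H − X)/2 = (2·11 + 2 + 7 − 12 − 1)/2 = 18/2 = 9.
(Structurally: 1 ring(s) + 8 π bond(s) = 9.)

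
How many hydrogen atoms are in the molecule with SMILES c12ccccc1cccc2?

8

Hydrogens are implicit in SMILES; fill each atom to its normal valence:
  8 × C (aromatic): 1 H each → 8
  2 × C (aromatic): no H
  Total hydrogens = 8.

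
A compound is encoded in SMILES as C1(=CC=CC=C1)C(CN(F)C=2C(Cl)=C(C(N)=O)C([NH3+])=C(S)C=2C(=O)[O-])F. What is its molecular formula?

C16H14ClF2N3O3S

Heavy atoms from the SMILES: 16 C, 1 Cl, 2 F, 3 N, 3 O, 1 S.
Implicit hydrogens by atom environment:
  7 × C (aromatic): no H
  5 × C (aromatic): 1 H each → 5
  2 × C: no H
  2 × F: no H
  2 × O: no H
  1 × C: 2 H
  1 × C: 1 H
  1 × Cl: no H
  1 × N (charge +1): 3 H
  1 × N: 2 H
  1 × N: no H
  1 × O (charge -1): no H
  1 × S: 1 H
  Total hydrogens = 14.
Molecular formula: C16H14ClF2N3O3S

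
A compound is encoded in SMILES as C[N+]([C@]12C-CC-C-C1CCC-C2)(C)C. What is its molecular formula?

Heavy atoms from the SMILES: 13 C, 1 N.
Implicit hydrogens by atom environment:
  8 × C: 2 H each → 16
  3 × C: 3 H each → 9
  1 × C: 1 H
  1 × C: no H
  1 × N (charge +1): no H
  Total hydrogens = 26.
Net charge +1.
Molecular formula: C13H26N+

C13H26N+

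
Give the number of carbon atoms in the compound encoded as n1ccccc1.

5

The symbol for carbon appears 5 times in the SMILES. Lowercase c denotes aromatic carbon and counts toward C.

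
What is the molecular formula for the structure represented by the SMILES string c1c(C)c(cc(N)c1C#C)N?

C9H10N2

Heavy atoms from the SMILES: 9 C, 2 N.
Implicit hydrogens by atom environment:
  4 × C (aromatic): no H
  2 × C (aromatic): 1 H each → 2
  2 × N: 2 H each → 4
  1 × C: 3 H
  1 × C: 1 H
  1 × C: no H
  Total hydrogens = 10.
Molecular formula: C9H10N2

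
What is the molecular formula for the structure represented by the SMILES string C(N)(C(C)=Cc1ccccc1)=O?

C10H11NO

Heavy atoms from the SMILES: 10 C, 1 N, 1 O.
Implicit hydrogens by atom environment:
  5 × C (aromatic): 1 H each → 5
  2 × C: no H
  1 × C: 3 H
  1 × C: 1 H
  1 × C (aromatic): no H
  1 × N: 2 H
  1 × O: no H
  Total hydrogens = 11.
Molecular formula: C10H11NO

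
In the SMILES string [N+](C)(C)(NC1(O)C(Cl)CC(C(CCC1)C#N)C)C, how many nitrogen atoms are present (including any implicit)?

3

The symbol for nitrogen appears 3 times in the SMILES.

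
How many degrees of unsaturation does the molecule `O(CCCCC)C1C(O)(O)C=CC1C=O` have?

Molecular formula from the SMILES: C11H18O4.
DoU = (2C + 2 + N − H − X)/2 = (2·11 + 2 + 0 − 18 − 0)/2 = 6/2 = 3.
(Structurally: 1 ring(s) + 2 π bond(s) = 3.)

3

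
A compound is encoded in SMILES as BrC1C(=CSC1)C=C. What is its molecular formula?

C6H7BrS

Heavy atoms from the SMILES: 1 Br, 6 C, 1 S.
Implicit hydrogens by atom environment:
  3 × C: 1 H each → 3
  2 × C: 2 H each → 4
  1 × Br: no H
  1 × C: no H
  1 × S: no H
  Total hydrogens = 7.
Molecular formula: C6H7BrS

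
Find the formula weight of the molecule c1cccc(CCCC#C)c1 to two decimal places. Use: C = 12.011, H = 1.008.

Molecular formula: C11H12.
M = 11×12.011 + 12×1.008 = 144.22 g/mol.

144.22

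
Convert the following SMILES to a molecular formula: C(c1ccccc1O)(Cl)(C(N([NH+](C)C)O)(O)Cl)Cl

Heavy atoms from the SMILES: 10 C, 3 Cl, 2 N, 3 O.
Implicit hydrogens by atom environment:
  4 × C (aromatic): 1 H each → 4
  3 × Cl: no H
  3 × O: 1 H each → 3
  2 × C: 3 H each → 6
  2 × C: no H
  2 × C (aromatic): no H
  1 × N (charge +1): 1 H
  1 × N: no H
  Total hydrogens = 14.
Net charge +1.
Molecular formula: C10H14Cl3N2O3+

C10H14Cl3N2O3+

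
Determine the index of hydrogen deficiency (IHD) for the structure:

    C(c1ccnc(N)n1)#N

Molecular formula from the SMILES: C5H4N4.
DoU = (2C + 2 + N − H − X)/2 = (2·5 + 2 + 4 − 4 − 0)/2 = 12/2 = 6.
(Structurally: 1 ring(s) + 5 π bond(s) = 6.)

6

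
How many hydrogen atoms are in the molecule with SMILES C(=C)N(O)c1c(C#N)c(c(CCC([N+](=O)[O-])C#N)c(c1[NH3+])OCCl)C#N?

Hydrogens are implicit in SMILES; fill each atom to its normal valence:
  6 × C (aromatic): no H
  4 × C: 2 H each → 8
  4 × N: no H
  3 × C: no H
  2 × C: 1 H each → 2
  2 × O: no H
  1 × Cl: no H
  1 × N (charge +1): 3 H
  1 × N (charge +1): no H
  1 × O: 1 H
  1 × O (charge -1): no H
  Total hydrogens = 14.

14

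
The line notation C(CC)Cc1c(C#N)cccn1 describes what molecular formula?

C10H12N2

Heavy atoms from the SMILES: 10 C, 2 N.
Implicit hydrogens by atom environment:
  3 × C: 2 H each → 6
  3 × C (aromatic): 1 H each → 3
  2 × C (aromatic): no H
  1 × C: 3 H
  1 × C: no H
  1 × N (aromatic): no H
  1 × N: no H
  Total hydrogens = 12.
Molecular formula: C10H12N2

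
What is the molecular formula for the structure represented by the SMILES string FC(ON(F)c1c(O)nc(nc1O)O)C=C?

C7H7F2N3O4

Heavy atoms from the SMILES: 7 C, 2 F, 3 N, 4 O.
Implicit hydrogens by atom environment:
  4 × C (aromatic): no H
  3 × O: 1 H each → 3
  2 × C: 1 H each → 2
  2 × F: no H
  2 × N (aromatic): no H
  1 × C: 2 H
  1 × N: no H
  1 × O: no H
  Total hydrogens = 7.
Molecular formula: C7H7F2N3O4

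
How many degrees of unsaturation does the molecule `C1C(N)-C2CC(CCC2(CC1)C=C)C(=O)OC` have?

4

Molecular formula from the SMILES: C14H23NO2.
DoU = (2C + 2 + N − H − X)/2 = (2·14 + 2 + 1 − 23 − 0)/2 = 8/2 = 4.
(Structurally: 2 ring(s) + 2 π bond(s) = 4.)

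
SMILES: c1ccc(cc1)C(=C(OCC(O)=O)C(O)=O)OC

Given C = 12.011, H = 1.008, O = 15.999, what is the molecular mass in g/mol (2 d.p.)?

252.22

Molecular formula: C12H12O6.
M = 12×12.011 + 12×1.008 + 6×15.999 = 252.22 g/mol.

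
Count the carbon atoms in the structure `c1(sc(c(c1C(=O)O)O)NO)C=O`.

The symbol for carbon appears 6 times in the SMILES. Lowercase c denotes aromatic carbon and counts toward C.

6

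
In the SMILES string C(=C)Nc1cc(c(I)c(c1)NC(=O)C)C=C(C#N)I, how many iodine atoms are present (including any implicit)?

2

The symbol for iodine appears 2 times in the SMILES.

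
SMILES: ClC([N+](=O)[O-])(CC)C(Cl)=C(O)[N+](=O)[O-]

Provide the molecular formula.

Heavy atoms from the SMILES: 5 C, 2 Cl, 2 N, 5 O.
Implicit hydrogens by atom environment:
  3 × C: no H
  2 × Cl: no H
  2 × N (charge +1): no H
  2 × O: no H
  2 × O (charge -1): no H
  1 × C: 3 H
  1 × C: 2 H
  1 × O: 1 H
  Total hydrogens = 6.
Molecular formula: C5H6Cl2N2O5

C5H6Cl2N2O5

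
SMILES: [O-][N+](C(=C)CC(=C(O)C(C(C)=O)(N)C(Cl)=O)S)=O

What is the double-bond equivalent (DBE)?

5

Molecular formula from the SMILES: C9H11ClN2O5S.
DoU = (2C + 2 + N − H − X)/2 = (2·9 + 2 + 2 − 11 − 1)/2 = 10/2 = 5.
(Structurally: 0 ring(s) + 5 π bond(s) = 5.)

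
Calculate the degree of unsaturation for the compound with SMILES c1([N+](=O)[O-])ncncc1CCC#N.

7

Molecular formula from the SMILES: C7H6N4O2.
DoU = (2C + 2 + N − H − X)/2 = (2·7 + 2 + 4 − 6 − 0)/2 = 14/2 = 7.
(Structurally: 1 ring(s) + 6 π bond(s) = 7.)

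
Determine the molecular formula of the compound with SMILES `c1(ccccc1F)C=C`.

C8H7F

Heavy atoms from the SMILES: 8 C, 1 F.
Implicit hydrogens by atom environment:
  4 × C (aromatic): 1 H each → 4
  2 × C (aromatic): no H
  1 × C: 2 H
  1 × C: 1 H
  1 × F: no H
  Total hydrogens = 7.
Molecular formula: C8H7F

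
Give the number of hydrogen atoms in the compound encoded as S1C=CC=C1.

Hydrogens are implicit in SMILES; fill each atom to its normal valence:
  4 × C (aromatic): 1 H each → 4
  1 × S (aromatic): no H
  Total hydrogens = 4.

4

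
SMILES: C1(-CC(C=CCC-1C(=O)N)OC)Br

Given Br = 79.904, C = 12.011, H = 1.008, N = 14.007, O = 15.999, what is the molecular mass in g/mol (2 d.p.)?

248.12

Molecular formula: C9H14BrNO2.
M = 1×79.904 + 9×12.011 + 14×1.008 + 1×14.007 + 2×15.999 = 248.12 g/mol.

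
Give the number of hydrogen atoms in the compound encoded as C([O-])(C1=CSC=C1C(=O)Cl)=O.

Hydrogens are implicit in SMILES; fill each atom to its normal valence:
  2 × C (aromatic): 1 H each → 2
  2 × C (aromatic): no H
  2 × C: no H
  2 × O: no H
  1 × Cl: no H
  1 × O (charge -1): no H
  1 × S (aromatic): no H
  Total hydrogens = 2.

2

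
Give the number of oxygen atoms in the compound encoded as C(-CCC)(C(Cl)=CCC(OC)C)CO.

2

The symbol for oxygen appears 2 times in the SMILES.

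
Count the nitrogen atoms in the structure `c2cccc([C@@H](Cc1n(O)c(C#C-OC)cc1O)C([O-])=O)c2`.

1

The symbol for nitrogen appears 1 time in the SMILES.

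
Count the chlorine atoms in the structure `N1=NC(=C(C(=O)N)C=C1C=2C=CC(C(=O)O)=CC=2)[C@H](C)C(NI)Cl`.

1

The symbol for chlorine appears 1 time in the SMILES.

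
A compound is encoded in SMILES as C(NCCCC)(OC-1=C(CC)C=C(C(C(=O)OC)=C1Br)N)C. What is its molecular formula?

C16H25BrN2O3

Heavy atoms from the SMILES: 1 Br, 16 C, 2 N, 3 O.
Implicit hydrogens by atom environment:
  5 × C (aromatic): no H
  4 × C: 3 H each → 12
  4 × C: 2 H each → 8
  3 × O: no H
  1 × Br: no H
  1 × C (aromatic): 1 H
  1 × C: 1 H
  1 × C: no H
  1 × N: 2 H
  1 × N: 1 H
  Total hydrogens = 25.
Molecular formula: C16H25BrN2O3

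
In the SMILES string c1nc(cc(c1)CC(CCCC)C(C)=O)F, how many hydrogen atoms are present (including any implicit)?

Hydrogens are implicit in SMILES; fill each atom to its normal valence:
  4 × C: 2 H each → 8
  3 × C (aromatic): 1 H each → 3
  2 × C: 3 H each → 6
  2 × C (aromatic): no H
  1 × C: 1 H
  1 × C: no H
  1 × F: no H
  1 × N (aromatic): no H
  1 × O: no H
  Total hydrogens = 18.

18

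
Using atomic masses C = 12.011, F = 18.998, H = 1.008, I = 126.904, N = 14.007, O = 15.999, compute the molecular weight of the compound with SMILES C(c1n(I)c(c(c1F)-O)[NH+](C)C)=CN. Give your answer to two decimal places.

Molecular formula: C8H12FIN3O+.
M = 8×12.011 + 1×18.998 + 12×1.008 + 1×126.904 + 3×14.007 + 1×15.999 = 312.11 g/mol.

312.11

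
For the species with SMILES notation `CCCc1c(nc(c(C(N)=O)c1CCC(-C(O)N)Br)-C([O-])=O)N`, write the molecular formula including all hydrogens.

C14H20BrN4O4-

Heavy atoms from the SMILES: 1 Br, 14 C, 4 N, 4 O.
Implicit hydrogens by atom environment:
  5 × C (aromatic): no H
  4 × C: 2 H each → 8
  3 × N: 2 H each → 6
  2 × C: 1 H each → 2
  2 × C: no H
  2 × O: no H
  1 × Br: no H
  1 × C: 3 H
  1 × N (aromatic): no H
  1 × O: 1 H
  1 × O (charge -1): no H
  Total hydrogens = 20.
Net charge -1.
Molecular formula: C14H20BrN4O4-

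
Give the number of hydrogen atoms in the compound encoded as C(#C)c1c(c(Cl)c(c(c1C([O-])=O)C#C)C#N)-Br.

Hydrogens are implicit in SMILES; fill each atom to its normal valence:
  6 × C (aromatic): no H
  4 × C: no H
  2 × C: 1 H each → 2
  1 × Br: no H
  1 × Cl: no H
  1 × N: no H
  1 × O: no H
  1 × O (charge -1): no H
  Total hydrogens = 2.

2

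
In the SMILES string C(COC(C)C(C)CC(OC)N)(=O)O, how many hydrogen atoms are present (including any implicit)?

Hydrogens are implicit in SMILES; fill each atom to its normal valence:
  3 × C: 3 H each → 9
  3 × C: 1 H each → 3
  3 × O: no H
  2 × C: 2 H each → 4
  1 × C: no H
  1 × N: 2 H
  1 × O: 1 H
  Total hydrogens = 19.

19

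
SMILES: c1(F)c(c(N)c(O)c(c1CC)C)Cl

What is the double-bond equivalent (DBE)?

4

Molecular formula from the SMILES: C9H11ClFNO.
DoU = (2C + 2 + N − H − X)/2 = (2·9 + 2 + 1 − 11 − 2)/2 = 8/2 = 4.
(Structurally: 1 ring(s) + 3 π bond(s) = 4.)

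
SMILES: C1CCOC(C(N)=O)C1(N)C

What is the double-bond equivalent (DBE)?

Molecular formula from the SMILES: C7H14N2O2.
DoU = (2C + 2 + N − H − X)/2 = (2·7 + 2 + 2 − 14 − 0)/2 = 4/2 = 2.
(Structurally: 1 ring(s) + 1 π bond(s) = 2.)

2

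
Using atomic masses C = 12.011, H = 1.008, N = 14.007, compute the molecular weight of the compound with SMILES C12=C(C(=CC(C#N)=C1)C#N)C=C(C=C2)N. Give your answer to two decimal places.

Molecular formula: C12H7N3.
M = 12×12.011 + 7×1.008 + 3×14.007 = 193.21 g/mol.

193.21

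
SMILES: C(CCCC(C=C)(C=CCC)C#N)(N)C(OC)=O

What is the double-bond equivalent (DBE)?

5

Molecular formula from the SMILES: C14H22N2O2.
DoU = (2C + 2 + N − H − X)/2 = (2·14 + 2 + 2 − 22 − 0)/2 = 10/2 = 5.
(Structurally: 0 ring(s) + 5 π bond(s) = 5.)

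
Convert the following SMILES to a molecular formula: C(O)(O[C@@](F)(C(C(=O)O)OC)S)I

Heavy atoms from the SMILES: 5 C, 1 F, 1 I, 5 O, 1 S.
Implicit hydrogens by atom environment:
  3 × O: no H
  2 × C: 1 H each → 2
  2 × C: no H
  2 × O: 1 H each → 2
  1 × C: 3 H
  1 × F: no H
  1 × I: no H
  1 × S: 1 H
  Total hydrogens = 8.
Molecular formula: C5H8FIO5S

C5H8FIO5S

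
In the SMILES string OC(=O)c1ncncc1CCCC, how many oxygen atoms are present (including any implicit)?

2

The symbol for oxygen appears 2 times in the SMILES.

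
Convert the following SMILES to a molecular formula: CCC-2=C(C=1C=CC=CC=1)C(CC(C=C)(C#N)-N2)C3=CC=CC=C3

C22H22N2

Heavy atoms from the SMILES: 22 C, 2 N.
Implicit hydrogens by atom environment:
  10 × C (aromatic): 1 H each → 10
  4 × C: no H
  3 × C: 2 H each → 6
  2 × C: 1 H each → 2
  2 × C (aromatic): no H
  1 × C: 3 H
  1 × N: 1 H
  1 × N: no H
  Total hydrogens = 22.
Molecular formula: C22H22N2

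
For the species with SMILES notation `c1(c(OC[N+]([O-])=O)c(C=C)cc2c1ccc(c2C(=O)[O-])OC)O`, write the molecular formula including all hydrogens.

C15H12NO7-

Heavy atoms from the SMILES: 15 C, 1 N, 7 O.
Implicit hydrogens by atom environment:
  7 × C (aromatic): no H
  4 × O: no H
  3 × C (aromatic): 1 H each → 3
  2 × C: 2 H each → 4
  2 × O (charge -1): no H
  1 × C: 3 H
  1 × C: 1 H
  1 × C: no H
  1 × N (charge +1): no H
  1 × O: 1 H
  Total hydrogens = 12.
Net charge -1.
Molecular formula: C15H12NO7-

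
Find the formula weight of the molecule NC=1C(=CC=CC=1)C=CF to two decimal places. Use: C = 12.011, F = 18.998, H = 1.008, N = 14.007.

Molecular formula: C8H8FN.
M = 8×12.011 + 1×18.998 + 8×1.008 + 1×14.007 = 137.16 g/mol.

137.16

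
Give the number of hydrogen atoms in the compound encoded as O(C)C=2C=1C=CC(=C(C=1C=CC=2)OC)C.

14

Hydrogens are implicit in SMILES; fill each atom to its normal valence:
  5 × C (aromatic): 1 H each → 5
  5 × C (aromatic): no H
  3 × C: 3 H each → 9
  2 × O: no H
  Total hydrogens = 14.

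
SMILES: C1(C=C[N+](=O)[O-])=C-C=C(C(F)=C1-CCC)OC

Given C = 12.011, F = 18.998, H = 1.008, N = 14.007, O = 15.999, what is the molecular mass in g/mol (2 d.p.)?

239.25

Molecular formula: C12H14FNO3.
M = 12×12.011 + 1×18.998 + 14×1.008 + 1×14.007 + 3×15.999 = 239.25 g/mol.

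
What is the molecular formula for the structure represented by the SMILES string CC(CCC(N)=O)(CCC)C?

Heavy atoms from the SMILES: 9 C, 1 N, 1 O.
Implicit hydrogens by atom environment:
  4 × C: 2 H each → 8
  3 × C: 3 H each → 9
  2 × C: no H
  1 × N: 2 H
  1 × O: no H
  Total hydrogens = 19.
Molecular formula: C9H19NO

C9H19NO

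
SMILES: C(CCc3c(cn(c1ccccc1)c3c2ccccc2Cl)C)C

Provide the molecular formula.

C21H22ClN

Heavy atoms from the SMILES: 21 C, 1 Cl, 1 N.
Implicit hydrogens by atom environment:
  10 × C (aromatic): 1 H each → 10
  6 × C (aromatic): no H
  3 × C: 2 H each → 6
  2 × C: 3 H each → 6
  1 × Cl: no H
  1 × N (aromatic): no H
  Total hydrogens = 22.
Molecular formula: C21H22ClN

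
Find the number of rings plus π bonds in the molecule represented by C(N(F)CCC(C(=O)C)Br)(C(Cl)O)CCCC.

1

Molecular formula from the SMILES: C11H20BrClFNO2.
DoU = (2C + 2 + N − H − X)/2 = (2·11 + 2 + 1 − 20 − 3)/2 = 2/2 = 1.
(Structurally: 0 ring(s) + 1 π bond(s) = 1.)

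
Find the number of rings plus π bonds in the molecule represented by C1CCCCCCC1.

1

Molecular formula from the SMILES: C8H16.
DoU = (2C + 2 + N − H − X)/2 = (2·8 + 2 + 0 − 16 − 0)/2 = 2/2 = 1.
(Structurally: 1 ring(s) + 0 π bond(s) = 1.)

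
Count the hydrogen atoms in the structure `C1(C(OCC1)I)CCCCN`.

Hydrogens are implicit in SMILES; fill each atom to its normal valence:
  6 × C: 2 H each → 12
  2 × C: 1 H each → 2
  1 × I: no H
  1 × N: 2 H
  1 × O: no H
  Total hydrogens = 16.

16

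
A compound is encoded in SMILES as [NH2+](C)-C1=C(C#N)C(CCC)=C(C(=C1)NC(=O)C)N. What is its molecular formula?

Heavy atoms from the SMILES: 13 C, 4 N, 1 O.
Implicit hydrogens by atom environment:
  5 × C (aromatic): no H
  3 × C: 3 H each → 9
  2 × C: 2 H each → 4
  2 × C: no H
  1 × C (aromatic): 1 H
  1 × N (charge +1): 2 H
  1 × N: 2 H
  1 × N: 1 H
  1 × N: no H
  1 × O: no H
  Total hydrogens = 19.
Net charge +1.
Molecular formula: C13H19N4O+

C13H19N4O+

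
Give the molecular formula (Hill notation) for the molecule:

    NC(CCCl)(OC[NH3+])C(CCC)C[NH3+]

Heavy atoms from the SMILES: 9 C, 1 Cl, 3 N, 1 O.
Implicit hydrogens by atom environment:
  6 × C: 2 H each → 12
  2 × N (charge +1): 3 H each → 6
  1 × C: 3 H
  1 × C: 1 H
  1 × C: no H
  1 × Cl: no H
  1 × N: 2 H
  1 × O: no H
  Total hydrogens = 24.
Net charge +2.
Molecular formula: [C9H24ClN3O]2+

[C9H24ClN3O]2+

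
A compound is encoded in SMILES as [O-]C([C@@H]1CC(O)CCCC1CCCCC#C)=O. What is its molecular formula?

C14H21O3-

Heavy atoms from the SMILES: 14 C, 3 O.
Implicit hydrogens by atom environment:
  8 × C: 2 H each → 16
  4 × C: 1 H each → 4
  2 × C: no H
  1 × O: 1 H
  1 × O: no H
  1 × O (charge -1): no H
  Total hydrogens = 21.
Net charge -1.
Molecular formula: C14H21O3-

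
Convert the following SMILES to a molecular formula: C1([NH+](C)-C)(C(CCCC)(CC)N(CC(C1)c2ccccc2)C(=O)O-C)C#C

Heavy atoms from the SMILES: 23 C, 2 N, 2 O.
Implicit hydrogens by atom environment:
  6 × C: 2 H each → 12
  5 × C: 3 H each → 15
  5 × C (aromatic): 1 H each → 5
  4 × C: no H
  2 × C: 1 H each → 2
  2 × O: no H
  1 × C (aromatic): no H
  1 × N (charge +1): 1 H
  1 × N: no H
  Total hydrogens = 35.
Net charge +1.
Molecular formula: C23H35N2O2+

C23H35N2O2+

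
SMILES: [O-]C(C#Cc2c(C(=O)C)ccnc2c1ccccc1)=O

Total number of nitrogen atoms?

The symbol for nitrogen appears 1 time in the SMILES.

1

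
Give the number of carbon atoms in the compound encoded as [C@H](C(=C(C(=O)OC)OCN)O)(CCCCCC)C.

13

The symbol for carbon appears 13 times in the SMILES.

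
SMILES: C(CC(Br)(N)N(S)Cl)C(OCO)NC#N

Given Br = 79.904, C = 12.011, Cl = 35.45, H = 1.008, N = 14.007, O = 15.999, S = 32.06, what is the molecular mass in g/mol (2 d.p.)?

Molecular formula: C6H12BrClN4O2S.
M = 1×79.904 + 6×12.011 + 1×35.45 + 12×1.008 + 4×14.007 + 2×15.999 + 1×32.06 = 319.60 g/mol.

319.60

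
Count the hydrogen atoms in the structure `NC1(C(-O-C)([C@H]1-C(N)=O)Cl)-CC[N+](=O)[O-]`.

12

Hydrogens are implicit in SMILES; fill each atom to its normal valence:
  3 × C: no H
  3 × O: no H
  2 × C: 2 H each → 4
  2 × N: 2 H each → 4
  1 × C: 3 H
  1 × C: 1 H
  1 × Cl: no H
  1 × N (charge +1): no H
  1 × O (charge -1): no H
  Total hydrogens = 12.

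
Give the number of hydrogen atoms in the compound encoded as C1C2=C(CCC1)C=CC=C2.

12

Hydrogens are implicit in SMILES; fill each atom to its normal valence:
  4 × C: 2 H each → 8
  4 × C (aromatic): 1 H each → 4
  2 × C (aromatic): no H
  Total hydrogens = 12.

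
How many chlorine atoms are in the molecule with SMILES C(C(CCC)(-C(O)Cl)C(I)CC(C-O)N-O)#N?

The symbol for chlorine appears 1 time in the SMILES.

1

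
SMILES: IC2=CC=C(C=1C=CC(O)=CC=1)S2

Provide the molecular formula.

Heavy atoms from the SMILES: 10 C, 1 I, 1 O, 1 S.
Implicit hydrogens by atom environment:
  6 × C (aromatic): 1 H each → 6
  4 × C (aromatic): no H
  1 × I: no H
  1 × O: 1 H
  1 × S (aromatic): no H
  Total hydrogens = 7.
Molecular formula: C10H7IOS

C10H7IOS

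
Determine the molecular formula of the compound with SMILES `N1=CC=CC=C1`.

C5H5N

Heavy atoms from the SMILES: 5 C, 1 N.
Implicit hydrogens by atom environment:
  5 × C (aromatic): 1 H each → 5
  1 × N (aromatic): no H
  Total hydrogens = 5.
Molecular formula: C5H5N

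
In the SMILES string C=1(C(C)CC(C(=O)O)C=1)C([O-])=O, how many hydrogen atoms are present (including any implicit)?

Hydrogens are implicit in SMILES; fill each atom to its normal valence:
  3 × C: 1 H each → 3
  3 × C: no H
  2 × O: no H
  1 × C: 3 H
  1 × C: 2 H
  1 × O: 1 H
  1 × O (charge -1): no H
  Total hydrogens = 9.

9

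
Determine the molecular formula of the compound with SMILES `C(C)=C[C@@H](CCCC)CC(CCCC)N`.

Heavy atoms from the SMILES: 14 C, 1 N.
Implicit hydrogens by atom environment:
  7 × C: 2 H each → 14
  4 × C: 1 H each → 4
  3 × C: 3 H each → 9
  1 × N: 2 H
  Total hydrogens = 29.
Molecular formula: C14H29N

C14H29N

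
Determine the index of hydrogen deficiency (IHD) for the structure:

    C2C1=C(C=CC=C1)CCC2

Molecular formula from the SMILES: C10H12.
DoU = (2C + 2 + N − H − X)/2 = (2·10 + 2 + 0 − 12 − 0)/2 = 10/2 = 5.
(Structurally: 2 ring(s) + 3 π bond(s) = 5.)

5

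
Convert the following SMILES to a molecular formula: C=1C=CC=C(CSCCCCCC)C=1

Heavy atoms from the SMILES: 13 C, 1 S.
Implicit hydrogens by atom environment:
  6 × C: 2 H each → 12
  5 × C (aromatic): 1 H each → 5
  1 × C: 3 H
  1 × C (aromatic): no H
  1 × S: no H
  Total hydrogens = 20.
Molecular formula: C13H20S

C13H20S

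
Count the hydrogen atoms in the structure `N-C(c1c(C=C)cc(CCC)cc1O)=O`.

Hydrogens are implicit in SMILES; fill each atom to its normal valence:
  4 × C (aromatic): no H
  3 × C: 2 H each → 6
  2 × C (aromatic): 1 H each → 2
  1 × C: 3 H
  1 × C: 1 H
  1 × C: no H
  1 × N: 2 H
  1 × O: 1 H
  1 × O: no H
  Total hydrogens = 15.

15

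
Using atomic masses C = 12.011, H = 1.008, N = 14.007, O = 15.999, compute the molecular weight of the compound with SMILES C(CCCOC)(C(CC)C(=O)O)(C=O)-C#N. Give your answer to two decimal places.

Molecular formula: C11H17NO4.
M = 11×12.011 + 17×1.008 + 1×14.007 + 4×15.999 = 227.26 g/mol.

227.26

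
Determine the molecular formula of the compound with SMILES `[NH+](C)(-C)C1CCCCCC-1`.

C9H20N+

Heavy atoms from the SMILES: 9 C, 1 N.
Implicit hydrogens by atom environment:
  6 × C: 2 H each → 12
  2 × C: 3 H each → 6
  1 × C: 1 H
  1 × N (charge +1): 1 H
  Total hydrogens = 20.
Net charge +1.
Molecular formula: C9H20N+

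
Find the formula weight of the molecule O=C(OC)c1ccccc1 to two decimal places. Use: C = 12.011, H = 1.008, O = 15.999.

136.15

Molecular formula: C8H8O2.
M = 8×12.011 + 8×1.008 + 2×15.999 = 136.15 g/mol.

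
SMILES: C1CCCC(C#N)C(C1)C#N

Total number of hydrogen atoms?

Hydrogens are implicit in SMILES; fill each atom to its normal valence:
  5 × C: 2 H each → 10
  2 × C: 1 H each → 2
  2 × C: no H
  2 × N: no H
  Total hydrogens = 12.

12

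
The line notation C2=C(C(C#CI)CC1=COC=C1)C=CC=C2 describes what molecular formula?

C14H11IO

Heavy atoms from the SMILES: 14 C, 1 I, 1 O.
Implicit hydrogens by atom environment:
  8 × C (aromatic): 1 H each → 8
  2 × C (aromatic): no H
  2 × C: no H
  1 × C: 2 H
  1 × C: 1 H
  1 × I: no H
  1 × O (aromatic): no H
  Total hydrogens = 11.
Molecular formula: C14H11IO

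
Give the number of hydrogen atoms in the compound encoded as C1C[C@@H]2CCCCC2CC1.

18

Hydrogens are implicit in SMILES; fill each atom to its normal valence:
  8 × C: 2 H each → 16
  2 × C: 1 H each → 2
  Total hydrogens = 18.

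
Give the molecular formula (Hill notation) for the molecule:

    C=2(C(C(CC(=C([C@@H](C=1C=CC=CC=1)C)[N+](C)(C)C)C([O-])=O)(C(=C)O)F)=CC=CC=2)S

Heavy atoms from the SMILES: 24 C, 1 F, 1 N, 3 O, 1 S.
Implicit hydrogens by atom environment:
  9 × C (aromatic): 1 H each → 9
  5 × C: no H
  4 × C: 3 H each → 12
  3 × C (aromatic): no H
  2 × C: 2 H each → 4
  1 × C: 1 H
  1 × F: no H
  1 × N (charge +1): no H
  1 × O: 1 H
  1 × O: no H
  1 × O (charge -1): no H
  1 × S: 1 H
  Total hydrogens = 28.
Molecular formula: C24H28FNO3S

C24H28FNO3S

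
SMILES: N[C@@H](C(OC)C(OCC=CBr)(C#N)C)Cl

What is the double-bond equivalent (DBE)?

3

Molecular formula from the SMILES: C9H14BrClN2O2.
DoU = (2C + 2 + N − H − X)/2 = (2·9 + 2 + 2 − 14 − 2)/2 = 6/2 = 3.
(Structurally: 0 ring(s) + 3 π bond(s) = 3.)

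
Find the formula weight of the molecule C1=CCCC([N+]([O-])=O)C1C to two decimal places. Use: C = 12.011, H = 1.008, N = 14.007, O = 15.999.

Molecular formula: C7H11NO2.
M = 7×12.011 + 11×1.008 + 1×14.007 + 2×15.999 = 141.17 g/mol.

141.17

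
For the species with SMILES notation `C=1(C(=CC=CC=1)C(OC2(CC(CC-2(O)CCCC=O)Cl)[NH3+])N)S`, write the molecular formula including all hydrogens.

Heavy atoms from the SMILES: 16 C, 1 Cl, 2 N, 3 O, 1 S.
Implicit hydrogens by atom environment:
  5 × C: 2 H each → 10
  4 × C (aromatic): 1 H each → 4
  3 × C: 1 H each → 3
  2 × C: no H
  2 × C (aromatic): no H
  2 × O: no H
  1 × Cl: no H
  1 × N (charge +1): 3 H
  1 × N: 2 H
  1 × O: 1 H
  1 × S: 1 H
  Total hydrogens = 24.
Net charge +1.
Molecular formula: C16H24ClN2O3S+

C16H24ClN2O3S+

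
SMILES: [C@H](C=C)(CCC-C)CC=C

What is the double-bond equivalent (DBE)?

Molecular formula from the SMILES: C10H18.
DoU = (2C + 2 + N − H − X)/2 = (2·10 + 2 + 0 − 18 − 0)/2 = 4/2 = 2.
(Structurally: 0 ring(s) + 2 π bond(s) = 2.)

2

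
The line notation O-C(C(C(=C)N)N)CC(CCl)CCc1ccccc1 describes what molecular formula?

Heavy atoms from the SMILES: 15 C, 1 Cl, 2 N, 1 O.
Implicit hydrogens by atom environment:
  5 × C: 2 H each → 10
  5 × C (aromatic): 1 H each → 5
  3 × C: 1 H each → 3
  2 × N: 2 H each → 4
  1 × C: no H
  1 × C (aromatic): no H
  1 × Cl: no H
  1 × O: 1 H
  Total hydrogens = 23.
Molecular formula: C15H23ClN2O

C15H23ClN2O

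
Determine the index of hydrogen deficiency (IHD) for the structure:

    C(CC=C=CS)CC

Molecular formula from the SMILES: C7H12S.
DoU = (2C + 2 + N − H − X)/2 = (2·7 + 2 + 0 − 12 − 0)/2 = 4/2 = 2.
(Structurally: 0 ring(s) + 2 π bond(s) = 2.)

2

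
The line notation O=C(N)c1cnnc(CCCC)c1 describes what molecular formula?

C9H13N3O

Heavy atoms from the SMILES: 9 C, 3 N, 1 O.
Implicit hydrogens by atom environment:
  3 × C: 2 H each → 6
  2 × C (aromatic): 1 H each → 2
  2 × C (aromatic): no H
  2 × N (aromatic): no H
  1 × C: 3 H
  1 × C: no H
  1 × N: 2 H
  1 × O: no H
  Total hydrogens = 13.
Molecular formula: C9H13N3O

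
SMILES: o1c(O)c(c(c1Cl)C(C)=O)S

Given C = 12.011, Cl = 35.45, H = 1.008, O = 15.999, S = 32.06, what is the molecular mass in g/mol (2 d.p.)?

192.61

Molecular formula: C6H5ClO3S.
M = 6×12.011 + 1×35.45 + 5×1.008 + 3×15.999 + 1×32.06 = 192.61 g/mol.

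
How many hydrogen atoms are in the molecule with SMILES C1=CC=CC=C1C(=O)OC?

8

Hydrogens are implicit in SMILES; fill each atom to its normal valence:
  5 × C (aromatic): 1 H each → 5
  2 × O: no H
  1 × C: 3 H
  1 × C (aromatic): no H
  1 × C: no H
  Total hydrogens = 8.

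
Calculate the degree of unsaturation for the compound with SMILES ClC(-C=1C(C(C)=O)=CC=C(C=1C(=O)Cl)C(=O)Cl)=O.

8

Molecular formula from the SMILES: C11H5Cl3O4.
DoU = (2C + 2 + N − H − X)/2 = (2·11 + 2 + 0 − 5 − 3)/2 = 16/2 = 8.
(Structurally: 1 ring(s) + 7 π bond(s) = 8.)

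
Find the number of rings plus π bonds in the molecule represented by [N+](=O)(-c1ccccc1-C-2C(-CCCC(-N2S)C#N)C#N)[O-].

10

Molecular formula from the SMILES: C14H14N4O2S.
DoU = (2C + 2 + N − H − X)/2 = (2·14 + 2 + 4 − 14 − 0)/2 = 20/2 = 10.
(Structurally: 2 ring(s) + 8 π bond(s) = 10.)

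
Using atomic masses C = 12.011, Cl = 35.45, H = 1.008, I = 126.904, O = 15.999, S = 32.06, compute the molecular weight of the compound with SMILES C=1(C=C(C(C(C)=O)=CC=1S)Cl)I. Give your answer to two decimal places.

312.55

Molecular formula: C8H6ClIOS.
M = 8×12.011 + 1×35.45 + 6×1.008 + 1×126.904 + 1×15.999 + 1×32.06 = 312.55 g/mol.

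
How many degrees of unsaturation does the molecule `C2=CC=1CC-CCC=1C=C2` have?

5

Molecular formula from the SMILES: C10H12.
DoU = (2C + 2 + N − H − X)/2 = (2·10 + 2 + 0 − 12 − 0)/2 = 10/2 = 5.
(Structurally: 2 ring(s) + 3 π bond(s) = 5.)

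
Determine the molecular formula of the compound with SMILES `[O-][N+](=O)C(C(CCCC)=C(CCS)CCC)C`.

C13H25NO2S

Heavy atoms from the SMILES: 13 C, 1 N, 2 O, 1 S.
Implicit hydrogens by atom environment:
  7 × C: 2 H each → 14
  3 × C: 3 H each → 9
  2 × C: no H
  1 × C: 1 H
  1 × N (charge +1): no H
  1 × O: no H
  1 × O (charge -1): no H
  1 × S: 1 H
  Total hydrogens = 25.
Molecular formula: C13H25NO2S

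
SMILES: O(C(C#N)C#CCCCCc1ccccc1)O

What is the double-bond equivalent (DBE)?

8

Molecular formula from the SMILES: C14H15NO2.
DoU = (2C + 2 + N − H − X)/2 = (2·14 + 2 + 1 − 15 − 0)/2 = 16/2 = 8.
(Structurally: 1 ring(s) + 7 π bond(s) = 8.)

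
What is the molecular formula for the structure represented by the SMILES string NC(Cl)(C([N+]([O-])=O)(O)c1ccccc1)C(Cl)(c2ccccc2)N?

Heavy atoms from the SMILES: 15 C, 2 Cl, 3 N, 3 O.
Implicit hydrogens by atom environment:
  10 × C (aromatic): 1 H each → 10
  3 × C: no H
  2 × C (aromatic): no H
  2 × Cl: no H
  2 × N: 2 H each → 4
  1 × N (charge +1): no H
  1 × O: 1 H
  1 × O: no H
  1 × O (charge -1): no H
  Total hydrogens = 15.
Molecular formula: C15H15Cl2N3O3

C15H15Cl2N3O3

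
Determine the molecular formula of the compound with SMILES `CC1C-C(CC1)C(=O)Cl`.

Heavy atoms from the SMILES: 7 C, 1 Cl, 1 O.
Implicit hydrogens by atom environment:
  3 × C: 2 H each → 6
  2 × C: 1 H each → 2
  1 × C: 3 H
  1 × C: no H
  1 × Cl: no H
  1 × O: no H
  Total hydrogens = 11.
Molecular formula: C7H11ClO

C7H11ClO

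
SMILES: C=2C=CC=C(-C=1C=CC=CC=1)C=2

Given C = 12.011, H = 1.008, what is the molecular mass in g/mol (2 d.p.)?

154.21

Molecular formula: C12H10.
M = 12×12.011 + 10×1.008 = 154.21 g/mol.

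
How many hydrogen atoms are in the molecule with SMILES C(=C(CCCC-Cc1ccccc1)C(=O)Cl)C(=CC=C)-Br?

20

Hydrogens are implicit in SMILES; fill each atom to its normal valence:
  6 × C: 2 H each → 12
  5 × C (aromatic): 1 H each → 5
  3 × C: 1 H each → 3
  3 × C: no H
  1 × Br: no H
  1 × C (aromatic): no H
  1 × Cl: no H
  1 × O: no H
  Total hydrogens = 20.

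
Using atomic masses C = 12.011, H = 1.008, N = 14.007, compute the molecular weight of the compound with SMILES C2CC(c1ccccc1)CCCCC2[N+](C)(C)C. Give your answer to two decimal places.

Molecular formula: C17H28N+.
M = 17×12.011 + 28×1.008 + 1×14.007 = 246.42 g/mol.

246.42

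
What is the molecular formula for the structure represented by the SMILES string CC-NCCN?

C4H12N2

Heavy atoms from the SMILES: 4 C, 2 N.
Implicit hydrogens by atom environment:
  3 × C: 2 H each → 6
  1 × C: 3 H
  1 × N: 2 H
  1 × N: 1 H
  Total hydrogens = 12.
Molecular formula: C4H12N2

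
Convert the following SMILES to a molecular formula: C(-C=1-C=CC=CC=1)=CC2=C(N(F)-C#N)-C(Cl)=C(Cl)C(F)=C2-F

Heavy atoms from the SMILES: 15 C, 2 Cl, 3 F, 2 N.
Implicit hydrogens by atom environment:
  7 × C (aromatic): no H
  5 × C (aromatic): 1 H each → 5
  3 × F: no H
  2 × C: 1 H each → 2
  2 × Cl: no H
  2 × N: no H
  1 × C: no H
  Total hydrogens = 7.
Molecular formula: C15H7Cl2F3N2

C15H7Cl2F3N2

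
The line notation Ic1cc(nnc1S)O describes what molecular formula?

Heavy atoms from the SMILES: 4 C, 1 I, 2 N, 1 O, 1 S.
Implicit hydrogens by atom environment:
  3 × C (aromatic): no H
  2 × N (aromatic): no H
  1 × C (aromatic): 1 H
  1 × I: no H
  1 × O: 1 H
  1 × S: 1 H
  Total hydrogens = 3.
Molecular formula: C4H3IN2OS

C4H3IN2OS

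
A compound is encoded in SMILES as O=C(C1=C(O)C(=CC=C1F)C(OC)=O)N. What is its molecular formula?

C9H8FNO4

Heavy atoms from the SMILES: 9 C, 1 F, 1 N, 4 O.
Implicit hydrogens by atom environment:
  4 × C (aromatic): no H
  3 × O: no H
  2 × C (aromatic): 1 H each → 2
  2 × C: no H
  1 × C: 3 H
  1 × F: no H
  1 × N: 2 H
  1 × O: 1 H
  Total hydrogens = 8.
Molecular formula: C9H8FNO4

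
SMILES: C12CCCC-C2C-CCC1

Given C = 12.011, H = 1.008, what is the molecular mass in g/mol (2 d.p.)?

Molecular formula: C10H18.
M = 10×12.011 + 18×1.008 = 138.25 g/mol.

138.25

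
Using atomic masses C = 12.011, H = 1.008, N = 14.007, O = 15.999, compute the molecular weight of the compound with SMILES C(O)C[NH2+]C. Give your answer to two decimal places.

Molecular formula: C3H10NO+.
M = 3×12.011 + 10×1.008 + 1×14.007 + 1×15.999 = 76.12 g/mol.

76.12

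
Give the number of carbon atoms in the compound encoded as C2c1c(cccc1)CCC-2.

10

The symbol for carbon appears 10 times in the SMILES. Lowercase c denotes aromatic carbon and counts toward C.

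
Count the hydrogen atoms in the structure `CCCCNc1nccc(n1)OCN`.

Hydrogens are implicit in SMILES; fill each atom to its normal valence:
  4 × C: 2 H each → 8
  2 × C (aromatic): 1 H each → 2
  2 × C (aromatic): no H
  2 × N (aromatic): no H
  1 × C: 3 H
  1 × N: 2 H
  1 × N: 1 H
  1 × O: no H
  Total hydrogens = 16.

16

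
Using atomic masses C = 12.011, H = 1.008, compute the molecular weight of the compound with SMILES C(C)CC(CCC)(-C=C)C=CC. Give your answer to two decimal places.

Molecular formula: C12H22.
M = 12×12.011 + 22×1.008 = 166.31 g/mol.

166.31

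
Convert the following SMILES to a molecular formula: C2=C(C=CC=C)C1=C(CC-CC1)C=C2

Heavy atoms from the SMILES: 14 C.
Implicit hydrogens by atom environment:
  5 × C: 2 H each → 10
  3 × C (aromatic): 1 H each → 3
  3 × C: 1 H each → 3
  3 × C (aromatic): no H
  Total hydrogens = 16.
Molecular formula: C14H16

C14H16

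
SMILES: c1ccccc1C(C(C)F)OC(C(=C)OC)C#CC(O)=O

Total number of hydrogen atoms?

Hydrogens are implicit in SMILES; fill each atom to its normal valence:
  5 × C (aromatic): 1 H each → 5
  4 × C: no H
  3 × C: 1 H each → 3
  3 × O: no H
  2 × C: 3 H each → 6
  1 × C: 2 H
  1 × C (aromatic): no H
  1 × F: no H
  1 × O: 1 H
  Total hydrogens = 17.

17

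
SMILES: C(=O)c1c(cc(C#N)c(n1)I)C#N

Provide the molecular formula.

C8H2IN3O

Heavy atoms from the SMILES: 8 C, 1 I, 3 N, 1 O.
Implicit hydrogens by atom environment:
  4 × C (aromatic): no H
  2 × C: no H
  2 × N: no H
  1 × C (aromatic): 1 H
  1 × C: 1 H
  1 × I: no H
  1 × N (aromatic): no H
  1 × O: no H
  Total hydrogens = 2.
Molecular formula: C8H2IN3O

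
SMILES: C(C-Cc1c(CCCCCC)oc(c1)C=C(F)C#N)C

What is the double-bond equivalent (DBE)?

Molecular formula from the SMILES: C17H24FNO.
DoU = (2C + 2 + N − H − X)/2 = (2·17 + 2 + 1 − 24 − 1)/2 = 12/2 = 6.
(Structurally: 1 ring(s) + 5 π bond(s) = 6.)

6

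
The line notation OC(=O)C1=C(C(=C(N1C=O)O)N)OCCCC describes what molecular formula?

Heavy atoms from the SMILES: 10 C, 2 N, 5 O.
Implicit hydrogens by atom environment:
  4 × C (aromatic): no H
  3 × C: 2 H each → 6
  3 × O: no H
  2 × O: 1 H each → 2
  1 × C: 3 H
  1 × C: 1 H
  1 × C: no H
  1 × N: 2 H
  1 × N (aromatic): no H
  Total hydrogens = 14.
Molecular formula: C10H14N2O5

C10H14N2O5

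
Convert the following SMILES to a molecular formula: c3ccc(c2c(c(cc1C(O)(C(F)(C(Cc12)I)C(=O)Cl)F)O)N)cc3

Heavy atoms from the SMILES: 17 C, 1 Cl, 2 F, 1 I, 1 N, 3 O.
Implicit hydrogens by atom environment:
  6 × C (aromatic): 1 H each → 6
  6 × C (aromatic): no H
  3 × C: no H
  2 × F: no H
  2 × O: 1 H each → 2
  1 × C: 2 H
  1 × C: 1 H
  1 × Cl: no H
  1 × I: no H
  1 × N: 2 H
  1 × O: no H
  Total hydrogens = 13.
Molecular formula: C17H13ClF2INO3

C17H13ClF2INO3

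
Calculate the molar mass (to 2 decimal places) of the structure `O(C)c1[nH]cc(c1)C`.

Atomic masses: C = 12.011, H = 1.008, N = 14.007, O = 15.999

111.14

Molecular formula: C6H9NO.
M = 6×12.011 + 9×1.008 + 1×14.007 + 1×15.999 = 111.14 g/mol.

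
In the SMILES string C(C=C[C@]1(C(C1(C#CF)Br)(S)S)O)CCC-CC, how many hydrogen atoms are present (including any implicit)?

Hydrogens are implicit in SMILES; fill each atom to its normal valence:
  5 × C: 2 H each → 10
  5 × C: no H
  2 × C: 1 H each → 2
  2 × S: 1 H each → 2
  1 × Br: no H
  1 × C: 3 H
  1 × F: no H
  1 × O: 1 H
  Total hydrogens = 18.

18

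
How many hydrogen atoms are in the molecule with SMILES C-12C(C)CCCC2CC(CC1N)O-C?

Hydrogens are implicit in SMILES; fill each atom to its normal valence:
  5 × C: 2 H each → 10
  5 × C: 1 H each → 5
  2 × C: 3 H each → 6
  1 × N: 2 H
  1 × O: no H
  Total hydrogens = 23.

23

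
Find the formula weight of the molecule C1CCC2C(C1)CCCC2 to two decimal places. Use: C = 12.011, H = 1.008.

138.25

Molecular formula: C10H18.
M = 10×12.011 + 18×1.008 = 138.25 g/mol.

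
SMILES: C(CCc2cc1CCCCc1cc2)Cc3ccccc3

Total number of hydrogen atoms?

Hydrogens are implicit in SMILES; fill each atom to its normal valence:
  8 × C: 2 H each → 16
  8 × C (aromatic): 1 H each → 8
  4 × C (aromatic): no H
  Total hydrogens = 24.

24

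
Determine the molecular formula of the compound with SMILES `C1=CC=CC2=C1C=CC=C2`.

C10H8

Heavy atoms from the SMILES: 10 C.
Implicit hydrogens by atom environment:
  8 × C (aromatic): 1 H each → 8
  2 × C (aromatic): no H
  Total hydrogens = 8.
Molecular formula: C10H8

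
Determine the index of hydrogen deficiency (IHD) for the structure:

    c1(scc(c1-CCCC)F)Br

Molecular formula from the SMILES: C8H10BrFS.
DoU = (2C + 2 + N − H − X)/2 = (2·8 + 2 + 0 − 10 − 2)/2 = 6/2 = 3.
(Structurally: 1 ring(s) + 2 π bond(s) = 3.)

3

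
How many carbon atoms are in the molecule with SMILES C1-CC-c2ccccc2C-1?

The symbol for carbon appears 10 times in the SMILES. Lowercase c denotes aromatic carbon and counts toward C.

10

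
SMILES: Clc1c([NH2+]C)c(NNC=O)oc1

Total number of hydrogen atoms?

9

Hydrogens are implicit in SMILES; fill each atom to its normal valence:
  3 × C (aromatic): no H
  2 × N: 1 H each → 2
  1 × C: 3 H
  1 × C (aromatic): 1 H
  1 × C: 1 H
  1 × Cl: no H
  1 × N (charge +1): 2 H
  1 × O (aromatic): no H
  1 × O: no H
  Total hydrogens = 9.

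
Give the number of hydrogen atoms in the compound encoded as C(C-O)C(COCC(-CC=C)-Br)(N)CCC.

Hydrogens are implicit in SMILES; fill each atom to its normal valence:
  8 × C: 2 H each → 16
  2 × C: 1 H each → 2
  1 × Br: no H
  1 × C: 3 H
  1 × C: no H
  1 × N: 2 H
  1 × O: 1 H
  1 × O: no H
  Total hydrogens = 24.

24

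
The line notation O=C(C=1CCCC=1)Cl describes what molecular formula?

C6H7ClO

Heavy atoms from the SMILES: 6 C, 1 Cl, 1 O.
Implicit hydrogens by atom environment:
  3 × C: 2 H each → 6
  2 × C: no H
  1 × C: 1 H
  1 × Cl: no H
  1 × O: no H
  Total hydrogens = 7.
Molecular formula: C6H7ClO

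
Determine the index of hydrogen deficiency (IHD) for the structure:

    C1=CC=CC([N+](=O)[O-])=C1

Molecular formula from the SMILES: C6H5NO2.
DoU = (2C + 2 + N − H − X)/2 = (2·6 + 2 + 1 − 5 − 0)/2 = 10/2 = 5.
(Structurally: 1 ring(s) + 4 π bond(s) = 5.)

5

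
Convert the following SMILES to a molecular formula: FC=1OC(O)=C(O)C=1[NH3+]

C4H5FNO3+

Heavy atoms from the SMILES: 4 C, 1 F, 1 N, 3 O.
Implicit hydrogens by atom environment:
  4 × C (aromatic): no H
  2 × O: 1 H each → 2
  1 × F: no H
  1 × N (charge +1): 3 H
  1 × O (aromatic): no H
  Total hydrogens = 5.
Net charge +1.
Molecular formula: C4H5FNO3+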